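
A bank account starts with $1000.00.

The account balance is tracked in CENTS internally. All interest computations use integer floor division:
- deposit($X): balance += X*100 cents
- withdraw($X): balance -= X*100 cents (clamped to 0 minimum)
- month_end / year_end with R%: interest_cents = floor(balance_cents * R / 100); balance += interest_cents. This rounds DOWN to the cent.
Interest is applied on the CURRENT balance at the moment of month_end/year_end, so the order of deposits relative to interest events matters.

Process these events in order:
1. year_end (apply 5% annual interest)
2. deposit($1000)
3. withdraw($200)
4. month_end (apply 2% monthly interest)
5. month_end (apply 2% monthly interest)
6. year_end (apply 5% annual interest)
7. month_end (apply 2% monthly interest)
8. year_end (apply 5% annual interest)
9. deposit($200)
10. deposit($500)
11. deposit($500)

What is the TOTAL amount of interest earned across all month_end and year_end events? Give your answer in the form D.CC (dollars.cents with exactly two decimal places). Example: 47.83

After 1 (year_end (apply 5% annual interest)): balance=$1050.00 total_interest=$50.00
After 2 (deposit($1000)): balance=$2050.00 total_interest=$50.00
After 3 (withdraw($200)): balance=$1850.00 total_interest=$50.00
After 4 (month_end (apply 2% monthly interest)): balance=$1887.00 total_interest=$87.00
After 5 (month_end (apply 2% monthly interest)): balance=$1924.74 total_interest=$124.74
After 6 (year_end (apply 5% annual interest)): balance=$2020.97 total_interest=$220.97
After 7 (month_end (apply 2% monthly interest)): balance=$2061.38 total_interest=$261.38
After 8 (year_end (apply 5% annual interest)): balance=$2164.44 total_interest=$364.44
After 9 (deposit($200)): balance=$2364.44 total_interest=$364.44
After 10 (deposit($500)): balance=$2864.44 total_interest=$364.44
After 11 (deposit($500)): balance=$3364.44 total_interest=$364.44

Answer: 364.44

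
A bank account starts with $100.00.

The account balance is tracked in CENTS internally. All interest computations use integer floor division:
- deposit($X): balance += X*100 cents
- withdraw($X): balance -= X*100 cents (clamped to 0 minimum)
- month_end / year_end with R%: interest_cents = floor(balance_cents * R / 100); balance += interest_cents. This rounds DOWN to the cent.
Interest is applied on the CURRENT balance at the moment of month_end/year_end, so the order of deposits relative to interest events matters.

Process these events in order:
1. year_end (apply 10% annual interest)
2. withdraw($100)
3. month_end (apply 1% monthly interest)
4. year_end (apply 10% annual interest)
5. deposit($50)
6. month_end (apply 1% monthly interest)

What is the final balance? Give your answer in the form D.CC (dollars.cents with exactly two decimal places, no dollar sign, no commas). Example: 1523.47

Answer: 61.72

Derivation:
After 1 (year_end (apply 10% annual interest)): balance=$110.00 total_interest=$10.00
After 2 (withdraw($100)): balance=$10.00 total_interest=$10.00
After 3 (month_end (apply 1% monthly interest)): balance=$10.10 total_interest=$10.10
After 4 (year_end (apply 10% annual interest)): balance=$11.11 total_interest=$11.11
After 5 (deposit($50)): balance=$61.11 total_interest=$11.11
After 6 (month_end (apply 1% monthly interest)): balance=$61.72 total_interest=$11.72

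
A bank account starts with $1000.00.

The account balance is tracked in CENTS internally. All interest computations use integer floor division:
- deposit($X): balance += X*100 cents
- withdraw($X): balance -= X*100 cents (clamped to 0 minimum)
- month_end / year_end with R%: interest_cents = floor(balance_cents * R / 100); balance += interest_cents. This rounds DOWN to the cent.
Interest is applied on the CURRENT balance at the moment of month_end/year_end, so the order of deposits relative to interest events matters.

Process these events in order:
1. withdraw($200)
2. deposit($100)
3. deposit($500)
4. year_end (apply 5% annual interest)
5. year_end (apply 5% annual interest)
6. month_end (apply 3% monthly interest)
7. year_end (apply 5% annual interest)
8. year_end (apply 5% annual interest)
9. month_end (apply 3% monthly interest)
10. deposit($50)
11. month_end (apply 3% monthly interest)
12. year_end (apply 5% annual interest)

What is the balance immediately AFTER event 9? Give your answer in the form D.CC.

Answer: 1805.33

Derivation:
After 1 (withdraw($200)): balance=$800.00 total_interest=$0.00
After 2 (deposit($100)): balance=$900.00 total_interest=$0.00
After 3 (deposit($500)): balance=$1400.00 total_interest=$0.00
After 4 (year_end (apply 5% annual interest)): balance=$1470.00 total_interest=$70.00
After 5 (year_end (apply 5% annual interest)): balance=$1543.50 total_interest=$143.50
After 6 (month_end (apply 3% monthly interest)): balance=$1589.80 total_interest=$189.80
After 7 (year_end (apply 5% annual interest)): balance=$1669.29 total_interest=$269.29
After 8 (year_end (apply 5% annual interest)): balance=$1752.75 total_interest=$352.75
After 9 (month_end (apply 3% monthly interest)): balance=$1805.33 total_interest=$405.33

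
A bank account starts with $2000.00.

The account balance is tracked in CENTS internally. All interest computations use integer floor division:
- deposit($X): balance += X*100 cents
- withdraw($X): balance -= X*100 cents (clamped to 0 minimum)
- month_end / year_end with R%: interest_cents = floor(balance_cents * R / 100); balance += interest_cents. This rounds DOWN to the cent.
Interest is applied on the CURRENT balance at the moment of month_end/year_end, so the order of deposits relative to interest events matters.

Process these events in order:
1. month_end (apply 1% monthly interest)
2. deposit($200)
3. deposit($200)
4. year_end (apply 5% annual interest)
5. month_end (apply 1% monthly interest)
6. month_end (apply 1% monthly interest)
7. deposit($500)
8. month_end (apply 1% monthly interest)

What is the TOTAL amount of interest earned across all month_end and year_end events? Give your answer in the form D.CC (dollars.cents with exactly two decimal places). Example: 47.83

Answer: 222.99

Derivation:
After 1 (month_end (apply 1% monthly interest)): balance=$2020.00 total_interest=$20.00
After 2 (deposit($200)): balance=$2220.00 total_interest=$20.00
After 3 (deposit($200)): balance=$2420.00 total_interest=$20.00
After 4 (year_end (apply 5% annual interest)): balance=$2541.00 total_interest=$141.00
After 5 (month_end (apply 1% monthly interest)): balance=$2566.41 total_interest=$166.41
After 6 (month_end (apply 1% monthly interest)): balance=$2592.07 total_interest=$192.07
After 7 (deposit($500)): balance=$3092.07 total_interest=$192.07
After 8 (month_end (apply 1% monthly interest)): balance=$3122.99 total_interest=$222.99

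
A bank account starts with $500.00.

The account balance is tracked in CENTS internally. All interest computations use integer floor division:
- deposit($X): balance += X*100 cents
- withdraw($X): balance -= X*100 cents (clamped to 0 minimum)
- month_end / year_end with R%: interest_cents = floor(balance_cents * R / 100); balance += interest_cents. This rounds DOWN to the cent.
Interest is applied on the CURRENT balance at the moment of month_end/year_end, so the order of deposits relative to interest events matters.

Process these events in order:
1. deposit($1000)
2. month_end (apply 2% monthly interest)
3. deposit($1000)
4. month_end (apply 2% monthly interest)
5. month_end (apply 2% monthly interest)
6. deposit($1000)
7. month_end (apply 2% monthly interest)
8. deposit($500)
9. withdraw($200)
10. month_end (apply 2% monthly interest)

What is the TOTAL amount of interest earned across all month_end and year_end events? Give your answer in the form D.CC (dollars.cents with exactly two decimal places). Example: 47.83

After 1 (deposit($1000)): balance=$1500.00 total_interest=$0.00
After 2 (month_end (apply 2% monthly interest)): balance=$1530.00 total_interest=$30.00
After 3 (deposit($1000)): balance=$2530.00 total_interest=$30.00
After 4 (month_end (apply 2% monthly interest)): balance=$2580.60 total_interest=$80.60
After 5 (month_end (apply 2% monthly interest)): balance=$2632.21 total_interest=$132.21
After 6 (deposit($1000)): balance=$3632.21 total_interest=$132.21
After 7 (month_end (apply 2% monthly interest)): balance=$3704.85 total_interest=$204.85
After 8 (deposit($500)): balance=$4204.85 total_interest=$204.85
After 9 (withdraw($200)): balance=$4004.85 total_interest=$204.85
After 10 (month_end (apply 2% monthly interest)): balance=$4084.94 total_interest=$284.94

Answer: 284.94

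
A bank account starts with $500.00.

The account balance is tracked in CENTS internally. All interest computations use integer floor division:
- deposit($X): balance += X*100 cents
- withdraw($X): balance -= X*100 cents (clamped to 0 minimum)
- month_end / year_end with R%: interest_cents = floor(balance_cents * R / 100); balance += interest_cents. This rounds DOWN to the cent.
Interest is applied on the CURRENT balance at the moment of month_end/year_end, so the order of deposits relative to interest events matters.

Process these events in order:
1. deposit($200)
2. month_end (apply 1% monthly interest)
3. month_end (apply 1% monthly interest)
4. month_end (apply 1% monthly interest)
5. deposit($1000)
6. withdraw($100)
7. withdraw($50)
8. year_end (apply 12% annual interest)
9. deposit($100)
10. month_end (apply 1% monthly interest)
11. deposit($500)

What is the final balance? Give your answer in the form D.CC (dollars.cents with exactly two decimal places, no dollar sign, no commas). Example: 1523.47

After 1 (deposit($200)): balance=$700.00 total_interest=$0.00
After 2 (month_end (apply 1% monthly interest)): balance=$707.00 total_interest=$7.00
After 3 (month_end (apply 1% monthly interest)): balance=$714.07 total_interest=$14.07
After 4 (month_end (apply 1% monthly interest)): balance=$721.21 total_interest=$21.21
After 5 (deposit($1000)): balance=$1721.21 total_interest=$21.21
After 6 (withdraw($100)): balance=$1621.21 total_interest=$21.21
After 7 (withdraw($50)): balance=$1571.21 total_interest=$21.21
After 8 (year_end (apply 12% annual interest)): balance=$1759.75 total_interest=$209.75
After 9 (deposit($100)): balance=$1859.75 total_interest=$209.75
After 10 (month_end (apply 1% monthly interest)): balance=$1878.34 total_interest=$228.34
After 11 (deposit($500)): balance=$2378.34 total_interest=$228.34

Answer: 2378.34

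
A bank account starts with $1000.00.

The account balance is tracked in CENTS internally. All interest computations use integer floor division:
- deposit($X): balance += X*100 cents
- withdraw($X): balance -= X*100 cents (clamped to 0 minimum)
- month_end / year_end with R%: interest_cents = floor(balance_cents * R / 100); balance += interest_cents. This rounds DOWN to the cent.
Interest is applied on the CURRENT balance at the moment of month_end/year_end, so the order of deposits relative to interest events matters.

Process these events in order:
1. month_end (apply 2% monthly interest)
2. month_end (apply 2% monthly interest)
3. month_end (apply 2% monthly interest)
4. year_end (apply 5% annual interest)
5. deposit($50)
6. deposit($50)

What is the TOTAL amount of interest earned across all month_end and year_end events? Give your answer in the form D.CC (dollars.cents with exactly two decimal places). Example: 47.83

Answer: 114.26

Derivation:
After 1 (month_end (apply 2% monthly interest)): balance=$1020.00 total_interest=$20.00
After 2 (month_end (apply 2% monthly interest)): balance=$1040.40 total_interest=$40.40
After 3 (month_end (apply 2% monthly interest)): balance=$1061.20 total_interest=$61.20
After 4 (year_end (apply 5% annual interest)): balance=$1114.26 total_interest=$114.26
After 5 (deposit($50)): balance=$1164.26 total_interest=$114.26
After 6 (deposit($50)): balance=$1214.26 total_interest=$114.26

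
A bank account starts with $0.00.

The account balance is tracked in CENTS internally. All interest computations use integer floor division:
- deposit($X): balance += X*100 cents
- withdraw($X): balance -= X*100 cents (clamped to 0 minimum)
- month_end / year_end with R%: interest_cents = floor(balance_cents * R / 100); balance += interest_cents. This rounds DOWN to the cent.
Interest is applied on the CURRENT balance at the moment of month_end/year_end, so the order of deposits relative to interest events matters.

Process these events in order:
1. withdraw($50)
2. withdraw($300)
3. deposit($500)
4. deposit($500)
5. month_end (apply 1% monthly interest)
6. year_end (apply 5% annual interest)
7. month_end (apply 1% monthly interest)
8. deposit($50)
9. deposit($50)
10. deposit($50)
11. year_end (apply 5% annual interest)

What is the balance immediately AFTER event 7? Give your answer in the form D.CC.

Answer: 1071.10

Derivation:
After 1 (withdraw($50)): balance=$0.00 total_interest=$0.00
After 2 (withdraw($300)): balance=$0.00 total_interest=$0.00
After 3 (deposit($500)): balance=$500.00 total_interest=$0.00
After 4 (deposit($500)): balance=$1000.00 total_interest=$0.00
After 5 (month_end (apply 1% monthly interest)): balance=$1010.00 total_interest=$10.00
After 6 (year_end (apply 5% annual interest)): balance=$1060.50 total_interest=$60.50
After 7 (month_end (apply 1% monthly interest)): balance=$1071.10 total_interest=$71.10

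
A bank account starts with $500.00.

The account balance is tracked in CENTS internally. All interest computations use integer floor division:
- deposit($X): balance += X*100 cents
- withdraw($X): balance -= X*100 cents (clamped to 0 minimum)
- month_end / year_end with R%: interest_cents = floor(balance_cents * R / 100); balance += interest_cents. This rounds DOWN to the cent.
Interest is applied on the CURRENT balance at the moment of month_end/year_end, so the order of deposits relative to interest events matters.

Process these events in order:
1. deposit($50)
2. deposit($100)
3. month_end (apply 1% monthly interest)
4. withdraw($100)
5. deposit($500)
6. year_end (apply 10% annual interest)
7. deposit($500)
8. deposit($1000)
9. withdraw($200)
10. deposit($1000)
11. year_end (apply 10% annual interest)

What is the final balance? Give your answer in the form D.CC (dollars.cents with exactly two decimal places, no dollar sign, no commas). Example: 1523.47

After 1 (deposit($50)): balance=$550.00 total_interest=$0.00
After 2 (deposit($100)): balance=$650.00 total_interest=$0.00
After 3 (month_end (apply 1% monthly interest)): balance=$656.50 total_interest=$6.50
After 4 (withdraw($100)): balance=$556.50 total_interest=$6.50
After 5 (deposit($500)): balance=$1056.50 total_interest=$6.50
After 6 (year_end (apply 10% annual interest)): balance=$1162.15 total_interest=$112.15
After 7 (deposit($500)): balance=$1662.15 total_interest=$112.15
After 8 (deposit($1000)): balance=$2662.15 total_interest=$112.15
After 9 (withdraw($200)): balance=$2462.15 total_interest=$112.15
After 10 (deposit($1000)): balance=$3462.15 total_interest=$112.15
After 11 (year_end (apply 10% annual interest)): balance=$3808.36 total_interest=$458.36

Answer: 3808.36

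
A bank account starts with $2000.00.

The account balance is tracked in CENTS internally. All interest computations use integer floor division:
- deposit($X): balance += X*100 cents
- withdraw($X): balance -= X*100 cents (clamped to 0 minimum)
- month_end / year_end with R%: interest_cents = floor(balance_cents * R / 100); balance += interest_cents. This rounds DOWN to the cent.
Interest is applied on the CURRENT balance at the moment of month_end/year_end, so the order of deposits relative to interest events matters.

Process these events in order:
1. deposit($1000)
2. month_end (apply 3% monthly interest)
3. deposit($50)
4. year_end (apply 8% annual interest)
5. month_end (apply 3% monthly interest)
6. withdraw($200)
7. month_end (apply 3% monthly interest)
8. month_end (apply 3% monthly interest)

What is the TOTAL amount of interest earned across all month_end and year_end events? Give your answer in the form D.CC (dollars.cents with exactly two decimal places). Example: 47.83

After 1 (deposit($1000)): balance=$3000.00 total_interest=$0.00
After 2 (month_end (apply 3% monthly interest)): balance=$3090.00 total_interest=$90.00
After 3 (deposit($50)): balance=$3140.00 total_interest=$90.00
After 4 (year_end (apply 8% annual interest)): balance=$3391.20 total_interest=$341.20
After 5 (month_end (apply 3% monthly interest)): balance=$3492.93 total_interest=$442.93
After 6 (withdraw($200)): balance=$3292.93 total_interest=$442.93
After 7 (month_end (apply 3% monthly interest)): balance=$3391.71 total_interest=$541.71
After 8 (month_end (apply 3% monthly interest)): balance=$3493.46 total_interest=$643.46

Answer: 643.46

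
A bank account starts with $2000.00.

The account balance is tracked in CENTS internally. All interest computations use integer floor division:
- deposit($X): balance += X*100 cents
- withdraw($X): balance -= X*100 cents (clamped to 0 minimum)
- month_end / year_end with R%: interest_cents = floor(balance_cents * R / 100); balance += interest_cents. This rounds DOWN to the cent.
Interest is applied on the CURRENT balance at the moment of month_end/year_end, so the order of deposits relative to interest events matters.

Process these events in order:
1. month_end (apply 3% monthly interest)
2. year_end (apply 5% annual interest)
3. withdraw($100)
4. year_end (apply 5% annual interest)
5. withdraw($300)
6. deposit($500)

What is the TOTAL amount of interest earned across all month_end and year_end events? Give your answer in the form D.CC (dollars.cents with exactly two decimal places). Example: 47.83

After 1 (month_end (apply 3% monthly interest)): balance=$2060.00 total_interest=$60.00
After 2 (year_end (apply 5% annual interest)): balance=$2163.00 total_interest=$163.00
After 3 (withdraw($100)): balance=$2063.00 total_interest=$163.00
After 4 (year_end (apply 5% annual interest)): balance=$2166.15 total_interest=$266.15
After 5 (withdraw($300)): balance=$1866.15 total_interest=$266.15
After 6 (deposit($500)): balance=$2366.15 total_interest=$266.15

Answer: 266.15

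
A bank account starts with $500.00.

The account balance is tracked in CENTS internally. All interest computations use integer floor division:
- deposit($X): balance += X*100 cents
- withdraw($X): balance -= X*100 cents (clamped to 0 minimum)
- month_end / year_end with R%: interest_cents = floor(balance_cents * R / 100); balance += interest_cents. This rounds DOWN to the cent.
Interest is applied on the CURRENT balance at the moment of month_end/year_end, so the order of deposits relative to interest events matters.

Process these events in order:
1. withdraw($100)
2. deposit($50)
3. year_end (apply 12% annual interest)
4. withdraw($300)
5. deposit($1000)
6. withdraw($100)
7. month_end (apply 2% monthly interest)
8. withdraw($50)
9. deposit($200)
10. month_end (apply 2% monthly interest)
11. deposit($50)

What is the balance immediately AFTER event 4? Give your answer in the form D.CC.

Answer: 204.00

Derivation:
After 1 (withdraw($100)): balance=$400.00 total_interest=$0.00
After 2 (deposit($50)): balance=$450.00 total_interest=$0.00
After 3 (year_end (apply 12% annual interest)): balance=$504.00 total_interest=$54.00
After 4 (withdraw($300)): balance=$204.00 total_interest=$54.00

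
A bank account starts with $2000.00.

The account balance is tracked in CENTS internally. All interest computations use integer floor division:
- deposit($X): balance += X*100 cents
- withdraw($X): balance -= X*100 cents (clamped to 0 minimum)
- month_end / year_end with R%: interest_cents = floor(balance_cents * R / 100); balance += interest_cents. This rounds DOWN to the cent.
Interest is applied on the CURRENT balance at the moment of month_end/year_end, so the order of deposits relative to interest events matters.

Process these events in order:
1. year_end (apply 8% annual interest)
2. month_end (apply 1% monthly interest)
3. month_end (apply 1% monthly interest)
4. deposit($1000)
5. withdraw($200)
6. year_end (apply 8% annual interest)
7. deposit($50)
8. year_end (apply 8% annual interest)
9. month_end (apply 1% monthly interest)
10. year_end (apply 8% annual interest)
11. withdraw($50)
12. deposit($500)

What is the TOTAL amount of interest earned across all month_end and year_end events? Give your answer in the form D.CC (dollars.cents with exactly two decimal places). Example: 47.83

Answer: 1030.15

Derivation:
After 1 (year_end (apply 8% annual interest)): balance=$2160.00 total_interest=$160.00
After 2 (month_end (apply 1% monthly interest)): balance=$2181.60 total_interest=$181.60
After 3 (month_end (apply 1% monthly interest)): balance=$2203.41 total_interest=$203.41
After 4 (deposit($1000)): balance=$3203.41 total_interest=$203.41
After 5 (withdraw($200)): balance=$3003.41 total_interest=$203.41
After 6 (year_end (apply 8% annual interest)): balance=$3243.68 total_interest=$443.68
After 7 (deposit($50)): balance=$3293.68 total_interest=$443.68
After 8 (year_end (apply 8% annual interest)): balance=$3557.17 total_interest=$707.17
After 9 (month_end (apply 1% monthly interest)): balance=$3592.74 total_interest=$742.74
After 10 (year_end (apply 8% annual interest)): balance=$3880.15 total_interest=$1030.15
After 11 (withdraw($50)): balance=$3830.15 total_interest=$1030.15
After 12 (deposit($500)): balance=$4330.15 total_interest=$1030.15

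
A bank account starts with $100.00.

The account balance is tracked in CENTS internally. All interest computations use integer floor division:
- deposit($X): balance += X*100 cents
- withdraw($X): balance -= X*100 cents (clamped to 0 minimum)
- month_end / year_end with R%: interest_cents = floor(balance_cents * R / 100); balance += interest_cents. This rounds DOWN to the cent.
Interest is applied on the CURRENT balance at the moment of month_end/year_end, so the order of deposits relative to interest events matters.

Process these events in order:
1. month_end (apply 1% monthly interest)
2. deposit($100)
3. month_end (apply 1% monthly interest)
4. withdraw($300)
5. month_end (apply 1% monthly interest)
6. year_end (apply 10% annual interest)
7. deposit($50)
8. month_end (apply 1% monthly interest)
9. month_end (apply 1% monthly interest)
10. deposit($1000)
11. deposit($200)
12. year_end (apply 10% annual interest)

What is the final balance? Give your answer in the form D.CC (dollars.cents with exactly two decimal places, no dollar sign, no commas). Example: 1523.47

Answer: 1376.10

Derivation:
After 1 (month_end (apply 1% monthly interest)): balance=$101.00 total_interest=$1.00
After 2 (deposit($100)): balance=$201.00 total_interest=$1.00
After 3 (month_end (apply 1% monthly interest)): balance=$203.01 total_interest=$3.01
After 4 (withdraw($300)): balance=$0.00 total_interest=$3.01
After 5 (month_end (apply 1% monthly interest)): balance=$0.00 total_interest=$3.01
After 6 (year_end (apply 10% annual interest)): balance=$0.00 total_interest=$3.01
After 7 (deposit($50)): balance=$50.00 total_interest=$3.01
After 8 (month_end (apply 1% monthly interest)): balance=$50.50 total_interest=$3.51
After 9 (month_end (apply 1% monthly interest)): balance=$51.00 total_interest=$4.01
After 10 (deposit($1000)): balance=$1051.00 total_interest=$4.01
After 11 (deposit($200)): balance=$1251.00 total_interest=$4.01
After 12 (year_end (apply 10% annual interest)): balance=$1376.10 total_interest=$129.11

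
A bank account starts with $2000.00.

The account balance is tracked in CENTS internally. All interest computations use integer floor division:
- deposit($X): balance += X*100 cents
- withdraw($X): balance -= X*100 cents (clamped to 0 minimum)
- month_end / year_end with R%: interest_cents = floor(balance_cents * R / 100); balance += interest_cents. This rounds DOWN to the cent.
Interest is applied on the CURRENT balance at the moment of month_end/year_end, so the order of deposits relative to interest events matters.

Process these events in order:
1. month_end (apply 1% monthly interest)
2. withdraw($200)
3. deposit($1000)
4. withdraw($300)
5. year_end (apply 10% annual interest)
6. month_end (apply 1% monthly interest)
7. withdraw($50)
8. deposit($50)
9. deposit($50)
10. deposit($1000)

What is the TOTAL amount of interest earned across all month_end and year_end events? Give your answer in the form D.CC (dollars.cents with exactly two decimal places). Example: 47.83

After 1 (month_end (apply 1% monthly interest)): balance=$2020.00 total_interest=$20.00
After 2 (withdraw($200)): balance=$1820.00 total_interest=$20.00
After 3 (deposit($1000)): balance=$2820.00 total_interest=$20.00
After 4 (withdraw($300)): balance=$2520.00 total_interest=$20.00
After 5 (year_end (apply 10% annual interest)): balance=$2772.00 total_interest=$272.00
After 6 (month_end (apply 1% monthly interest)): balance=$2799.72 total_interest=$299.72
After 7 (withdraw($50)): balance=$2749.72 total_interest=$299.72
After 8 (deposit($50)): balance=$2799.72 total_interest=$299.72
After 9 (deposit($50)): balance=$2849.72 total_interest=$299.72
After 10 (deposit($1000)): balance=$3849.72 total_interest=$299.72

Answer: 299.72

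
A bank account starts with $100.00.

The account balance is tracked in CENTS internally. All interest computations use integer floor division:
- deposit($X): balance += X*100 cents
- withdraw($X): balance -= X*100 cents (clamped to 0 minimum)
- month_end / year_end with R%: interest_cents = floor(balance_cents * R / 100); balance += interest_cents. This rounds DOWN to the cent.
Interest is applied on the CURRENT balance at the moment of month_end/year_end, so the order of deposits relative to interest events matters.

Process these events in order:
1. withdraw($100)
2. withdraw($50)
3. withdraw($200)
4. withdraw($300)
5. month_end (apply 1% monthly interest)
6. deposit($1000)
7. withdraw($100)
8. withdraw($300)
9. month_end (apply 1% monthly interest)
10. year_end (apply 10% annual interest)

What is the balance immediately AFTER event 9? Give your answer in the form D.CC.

After 1 (withdraw($100)): balance=$0.00 total_interest=$0.00
After 2 (withdraw($50)): balance=$0.00 total_interest=$0.00
After 3 (withdraw($200)): balance=$0.00 total_interest=$0.00
After 4 (withdraw($300)): balance=$0.00 total_interest=$0.00
After 5 (month_end (apply 1% monthly interest)): balance=$0.00 total_interest=$0.00
After 6 (deposit($1000)): balance=$1000.00 total_interest=$0.00
After 7 (withdraw($100)): balance=$900.00 total_interest=$0.00
After 8 (withdraw($300)): balance=$600.00 total_interest=$0.00
After 9 (month_end (apply 1% monthly interest)): balance=$606.00 total_interest=$6.00

Answer: 606.00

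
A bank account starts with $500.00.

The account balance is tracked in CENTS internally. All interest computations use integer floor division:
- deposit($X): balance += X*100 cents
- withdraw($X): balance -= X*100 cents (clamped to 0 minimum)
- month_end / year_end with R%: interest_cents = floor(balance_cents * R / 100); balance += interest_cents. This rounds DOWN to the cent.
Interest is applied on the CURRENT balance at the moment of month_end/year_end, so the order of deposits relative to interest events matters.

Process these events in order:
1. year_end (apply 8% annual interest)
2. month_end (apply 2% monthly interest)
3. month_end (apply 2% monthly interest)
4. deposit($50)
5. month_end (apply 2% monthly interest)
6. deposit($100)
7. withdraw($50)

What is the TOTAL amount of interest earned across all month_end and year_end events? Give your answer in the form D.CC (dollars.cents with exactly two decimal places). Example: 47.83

After 1 (year_end (apply 8% annual interest)): balance=$540.00 total_interest=$40.00
After 2 (month_end (apply 2% monthly interest)): balance=$550.80 total_interest=$50.80
After 3 (month_end (apply 2% monthly interest)): balance=$561.81 total_interest=$61.81
After 4 (deposit($50)): balance=$611.81 total_interest=$61.81
After 5 (month_end (apply 2% monthly interest)): balance=$624.04 total_interest=$74.04
After 6 (deposit($100)): balance=$724.04 total_interest=$74.04
After 7 (withdraw($50)): balance=$674.04 total_interest=$74.04

Answer: 74.04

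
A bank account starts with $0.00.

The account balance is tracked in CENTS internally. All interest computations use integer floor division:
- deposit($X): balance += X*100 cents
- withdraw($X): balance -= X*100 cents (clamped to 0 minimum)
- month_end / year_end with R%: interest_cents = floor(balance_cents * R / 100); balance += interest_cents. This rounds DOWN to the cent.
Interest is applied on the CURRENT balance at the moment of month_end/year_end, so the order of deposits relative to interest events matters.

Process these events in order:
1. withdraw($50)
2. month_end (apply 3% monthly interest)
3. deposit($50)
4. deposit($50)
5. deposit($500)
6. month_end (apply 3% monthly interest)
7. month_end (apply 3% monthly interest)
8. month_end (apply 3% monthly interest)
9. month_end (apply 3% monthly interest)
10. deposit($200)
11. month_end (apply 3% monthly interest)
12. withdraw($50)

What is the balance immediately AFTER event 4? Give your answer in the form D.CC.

Answer: 100.00

Derivation:
After 1 (withdraw($50)): balance=$0.00 total_interest=$0.00
After 2 (month_end (apply 3% monthly interest)): balance=$0.00 total_interest=$0.00
After 3 (deposit($50)): balance=$50.00 total_interest=$0.00
After 4 (deposit($50)): balance=$100.00 total_interest=$0.00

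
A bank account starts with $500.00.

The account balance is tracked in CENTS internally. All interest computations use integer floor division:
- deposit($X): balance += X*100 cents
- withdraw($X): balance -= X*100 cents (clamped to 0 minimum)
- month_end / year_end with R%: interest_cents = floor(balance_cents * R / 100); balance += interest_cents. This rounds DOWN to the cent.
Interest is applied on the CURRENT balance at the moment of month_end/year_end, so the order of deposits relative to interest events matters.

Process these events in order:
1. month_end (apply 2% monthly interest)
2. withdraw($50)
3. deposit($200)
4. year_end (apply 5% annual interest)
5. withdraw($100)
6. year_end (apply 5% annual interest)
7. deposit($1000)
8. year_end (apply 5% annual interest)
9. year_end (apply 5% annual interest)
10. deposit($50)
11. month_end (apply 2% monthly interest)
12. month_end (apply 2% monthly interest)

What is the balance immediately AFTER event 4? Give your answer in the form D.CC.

After 1 (month_end (apply 2% monthly interest)): balance=$510.00 total_interest=$10.00
After 2 (withdraw($50)): balance=$460.00 total_interest=$10.00
After 3 (deposit($200)): balance=$660.00 total_interest=$10.00
After 4 (year_end (apply 5% annual interest)): balance=$693.00 total_interest=$43.00

Answer: 693.00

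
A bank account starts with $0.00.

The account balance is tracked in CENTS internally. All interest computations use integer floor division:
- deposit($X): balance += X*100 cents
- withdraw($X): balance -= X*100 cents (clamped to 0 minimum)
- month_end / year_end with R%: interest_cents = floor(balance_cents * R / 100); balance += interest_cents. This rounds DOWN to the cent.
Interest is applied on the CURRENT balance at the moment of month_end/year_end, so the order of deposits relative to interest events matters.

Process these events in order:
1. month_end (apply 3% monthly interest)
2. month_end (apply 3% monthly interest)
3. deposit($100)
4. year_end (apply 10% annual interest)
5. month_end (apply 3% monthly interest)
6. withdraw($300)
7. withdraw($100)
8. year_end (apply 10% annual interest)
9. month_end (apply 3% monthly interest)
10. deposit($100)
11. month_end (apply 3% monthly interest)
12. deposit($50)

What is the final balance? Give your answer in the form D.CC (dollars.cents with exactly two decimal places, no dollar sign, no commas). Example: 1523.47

After 1 (month_end (apply 3% monthly interest)): balance=$0.00 total_interest=$0.00
After 2 (month_end (apply 3% monthly interest)): balance=$0.00 total_interest=$0.00
After 3 (deposit($100)): balance=$100.00 total_interest=$0.00
After 4 (year_end (apply 10% annual interest)): balance=$110.00 total_interest=$10.00
After 5 (month_end (apply 3% monthly interest)): balance=$113.30 total_interest=$13.30
After 6 (withdraw($300)): balance=$0.00 total_interest=$13.30
After 7 (withdraw($100)): balance=$0.00 total_interest=$13.30
After 8 (year_end (apply 10% annual interest)): balance=$0.00 total_interest=$13.30
After 9 (month_end (apply 3% monthly interest)): balance=$0.00 total_interest=$13.30
After 10 (deposit($100)): balance=$100.00 total_interest=$13.30
After 11 (month_end (apply 3% monthly interest)): balance=$103.00 total_interest=$16.30
After 12 (deposit($50)): balance=$153.00 total_interest=$16.30

Answer: 153.00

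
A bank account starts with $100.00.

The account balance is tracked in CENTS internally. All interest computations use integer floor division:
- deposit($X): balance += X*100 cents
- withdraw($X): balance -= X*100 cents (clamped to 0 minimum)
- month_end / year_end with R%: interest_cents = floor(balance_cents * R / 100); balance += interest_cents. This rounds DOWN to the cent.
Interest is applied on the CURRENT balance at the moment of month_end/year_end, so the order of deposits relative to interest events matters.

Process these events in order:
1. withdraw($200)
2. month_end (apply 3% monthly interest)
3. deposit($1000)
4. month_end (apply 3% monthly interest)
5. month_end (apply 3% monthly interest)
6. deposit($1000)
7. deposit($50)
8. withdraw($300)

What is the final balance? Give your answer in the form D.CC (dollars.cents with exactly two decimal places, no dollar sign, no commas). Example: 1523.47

Answer: 1810.90

Derivation:
After 1 (withdraw($200)): balance=$0.00 total_interest=$0.00
After 2 (month_end (apply 3% monthly interest)): balance=$0.00 total_interest=$0.00
After 3 (deposit($1000)): balance=$1000.00 total_interest=$0.00
After 4 (month_end (apply 3% monthly interest)): balance=$1030.00 total_interest=$30.00
After 5 (month_end (apply 3% monthly interest)): balance=$1060.90 total_interest=$60.90
After 6 (deposit($1000)): balance=$2060.90 total_interest=$60.90
After 7 (deposit($50)): balance=$2110.90 total_interest=$60.90
After 8 (withdraw($300)): balance=$1810.90 total_interest=$60.90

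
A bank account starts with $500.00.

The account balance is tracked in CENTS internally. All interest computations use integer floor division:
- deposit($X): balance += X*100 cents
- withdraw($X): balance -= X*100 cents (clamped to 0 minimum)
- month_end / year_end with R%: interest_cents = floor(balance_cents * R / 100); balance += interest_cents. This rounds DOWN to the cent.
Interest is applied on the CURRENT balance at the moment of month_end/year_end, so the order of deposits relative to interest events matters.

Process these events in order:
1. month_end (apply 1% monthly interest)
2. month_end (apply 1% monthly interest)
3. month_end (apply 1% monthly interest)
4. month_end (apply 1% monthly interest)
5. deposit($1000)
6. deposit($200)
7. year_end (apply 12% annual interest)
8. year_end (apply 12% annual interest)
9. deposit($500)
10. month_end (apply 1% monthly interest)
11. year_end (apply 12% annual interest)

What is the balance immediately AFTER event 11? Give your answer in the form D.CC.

Answer: 3006.64

Derivation:
After 1 (month_end (apply 1% monthly interest)): balance=$505.00 total_interest=$5.00
After 2 (month_end (apply 1% monthly interest)): balance=$510.05 total_interest=$10.05
After 3 (month_end (apply 1% monthly interest)): balance=$515.15 total_interest=$15.15
After 4 (month_end (apply 1% monthly interest)): balance=$520.30 total_interest=$20.30
After 5 (deposit($1000)): balance=$1520.30 total_interest=$20.30
After 6 (deposit($200)): balance=$1720.30 total_interest=$20.30
After 7 (year_end (apply 12% annual interest)): balance=$1926.73 total_interest=$226.73
After 8 (year_end (apply 12% annual interest)): balance=$2157.93 total_interest=$457.93
After 9 (deposit($500)): balance=$2657.93 total_interest=$457.93
After 10 (month_end (apply 1% monthly interest)): balance=$2684.50 total_interest=$484.50
After 11 (year_end (apply 12% annual interest)): balance=$3006.64 total_interest=$806.64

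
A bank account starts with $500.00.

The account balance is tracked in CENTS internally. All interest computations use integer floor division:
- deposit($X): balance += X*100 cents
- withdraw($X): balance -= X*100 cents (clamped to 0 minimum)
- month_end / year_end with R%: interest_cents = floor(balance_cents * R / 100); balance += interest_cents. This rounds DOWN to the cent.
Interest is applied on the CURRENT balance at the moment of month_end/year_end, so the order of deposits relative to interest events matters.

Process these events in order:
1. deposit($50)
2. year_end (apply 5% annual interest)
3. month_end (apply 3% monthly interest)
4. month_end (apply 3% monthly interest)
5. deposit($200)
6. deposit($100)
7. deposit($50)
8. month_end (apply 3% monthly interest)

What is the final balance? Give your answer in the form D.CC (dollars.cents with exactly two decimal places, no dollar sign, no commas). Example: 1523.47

After 1 (deposit($50)): balance=$550.00 total_interest=$0.00
After 2 (year_end (apply 5% annual interest)): balance=$577.50 total_interest=$27.50
After 3 (month_end (apply 3% monthly interest)): balance=$594.82 total_interest=$44.82
After 4 (month_end (apply 3% monthly interest)): balance=$612.66 total_interest=$62.66
After 5 (deposit($200)): balance=$812.66 total_interest=$62.66
After 6 (deposit($100)): balance=$912.66 total_interest=$62.66
After 7 (deposit($50)): balance=$962.66 total_interest=$62.66
After 8 (month_end (apply 3% monthly interest)): balance=$991.53 total_interest=$91.53

Answer: 991.53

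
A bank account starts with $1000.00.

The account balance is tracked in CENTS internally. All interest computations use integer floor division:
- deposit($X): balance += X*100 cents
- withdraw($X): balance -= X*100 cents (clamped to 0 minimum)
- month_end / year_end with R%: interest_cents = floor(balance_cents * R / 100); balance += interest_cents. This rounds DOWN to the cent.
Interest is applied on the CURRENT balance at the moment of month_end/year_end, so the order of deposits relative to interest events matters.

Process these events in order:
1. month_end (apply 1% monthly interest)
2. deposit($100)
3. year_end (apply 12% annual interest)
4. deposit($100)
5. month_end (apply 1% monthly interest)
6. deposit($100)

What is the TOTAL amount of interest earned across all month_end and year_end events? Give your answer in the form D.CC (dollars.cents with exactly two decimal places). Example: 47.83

Answer: 156.63

Derivation:
After 1 (month_end (apply 1% monthly interest)): balance=$1010.00 total_interest=$10.00
After 2 (deposit($100)): balance=$1110.00 total_interest=$10.00
After 3 (year_end (apply 12% annual interest)): balance=$1243.20 total_interest=$143.20
After 4 (deposit($100)): balance=$1343.20 total_interest=$143.20
After 5 (month_end (apply 1% monthly interest)): balance=$1356.63 total_interest=$156.63
After 6 (deposit($100)): balance=$1456.63 total_interest=$156.63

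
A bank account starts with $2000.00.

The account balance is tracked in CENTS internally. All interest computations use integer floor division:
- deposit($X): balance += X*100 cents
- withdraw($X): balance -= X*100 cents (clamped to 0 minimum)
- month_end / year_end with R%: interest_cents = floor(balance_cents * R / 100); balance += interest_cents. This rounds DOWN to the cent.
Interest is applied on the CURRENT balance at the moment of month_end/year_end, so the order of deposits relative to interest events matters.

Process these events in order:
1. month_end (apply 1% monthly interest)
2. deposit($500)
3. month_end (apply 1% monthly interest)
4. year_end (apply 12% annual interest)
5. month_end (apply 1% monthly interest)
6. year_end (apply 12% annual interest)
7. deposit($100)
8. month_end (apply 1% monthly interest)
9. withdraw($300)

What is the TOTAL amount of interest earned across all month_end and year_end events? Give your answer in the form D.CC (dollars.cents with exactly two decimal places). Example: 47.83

Answer: 757.85

Derivation:
After 1 (month_end (apply 1% monthly interest)): balance=$2020.00 total_interest=$20.00
After 2 (deposit($500)): balance=$2520.00 total_interest=$20.00
After 3 (month_end (apply 1% monthly interest)): balance=$2545.20 total_interest=$45.20
After 4 (year_end (apply 12% annual interest)): balance=$2850.62 total_interest=$350.62
After 5 (month_end (apply 1% monthly interest)): balance=$2879.12 total_interest=$379.12
After 6 (year_end (apply 12% annual interest)): balance=$3224.61 total_interest=$724.61
After 7 (deposit($100)): balance=$3324.61 total_interest=$724.61
After 8 (month_end (apply 1% monthly interest)): balance=$3357.85 total_interest=$757.85
After 9 (withdraw($300)): balance=$3057.85 total_interest=$757.85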